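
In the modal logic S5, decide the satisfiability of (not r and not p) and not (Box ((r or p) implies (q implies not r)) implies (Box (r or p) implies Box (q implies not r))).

1. (not r and not p) and not (Box ((r or p) implies (q implies not r)) implies (Box (r or p) implies Box (q implies not r))), w0
2. not r and not p, w0
3. not (Box ((r or p) implies (q implies not r)) implies (Box (r or p) implies Box (q implies not r))), w0
4. not r, w0
5. not p, w0
6. Box ((r or p) implies (q implies not r)), w0
7. not (Box (r or p) implies Box (q implies not r)), w0
8. Box (r or p), w0
9. not Box (q implies not r), w0
10. (r or p) implies (q implies not r), w0
11. r or p, w0
12. not (r or p), w0
13. p, w0
Accessibility: w0Rw0
Branch closes: p and not p both at w0.
(One branch shown.) All branches close.

Unsatisfiable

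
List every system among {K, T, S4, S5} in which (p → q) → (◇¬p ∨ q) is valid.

T, S4, S5

T-tableau for the negation ¬((p → q) → (◇¬p ∨ q)):
1. ¬((p → q) → (◇¬p ∨ q)), w0
2. p → q, w0
3. ¬(◇¬p ∨ q), w0
4. ¬◇¬p, w0
5. ¬q, w0
6. p, w0
7. q, w0
Accessibility: w0Rw0
Branch closes: q and ¬q both at w0.
Every branch closes (one shown): valid in T, hence also in S4, S5 (every theorem of T is a theorem of S4 and S5).
K-tableau for the negation ¬((p → q) → (◇¬p ∨ q)):
1. ¬((p → q) → (◇¬p ∨ q)), w0
2. p → q, w0
3. ¬(◇¬p ∨ q), w0
4. ¬◇¬p, w0
5. ¬q, w0
6. ¬p, w0
Complete open branch: countermodel on a K-frame, so not valid in K.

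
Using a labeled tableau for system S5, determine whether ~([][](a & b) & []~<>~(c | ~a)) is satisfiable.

Satisfiable

1. ~([][](a & b) & []~<>~(c | ~a)), 0
2. ~[]~<>~(c | ~a), 0
3. <>~(c | ~a), 1
4. ~(c | ~a), 2
5. ~c, 2
6. a, 2
Accessibility: 0R0, 0R1, 0R2, 1R0, 1R1, 1R2, 2R0, 2R1, 2R2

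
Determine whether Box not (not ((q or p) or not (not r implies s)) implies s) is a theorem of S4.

Not valid

Tableau for the negation not Box not (not ((q or p) or not (not r implies s)) implies s):
1. not Box not (not ((q or p) or not (not r implies s)) implies s), 0
2. not ((q or p) or not (not r implies s)) implies s, 1
3. s, 1
Accessibility: 0R0, 0R1, 1R1
The negation has an open branch (countermodel exists).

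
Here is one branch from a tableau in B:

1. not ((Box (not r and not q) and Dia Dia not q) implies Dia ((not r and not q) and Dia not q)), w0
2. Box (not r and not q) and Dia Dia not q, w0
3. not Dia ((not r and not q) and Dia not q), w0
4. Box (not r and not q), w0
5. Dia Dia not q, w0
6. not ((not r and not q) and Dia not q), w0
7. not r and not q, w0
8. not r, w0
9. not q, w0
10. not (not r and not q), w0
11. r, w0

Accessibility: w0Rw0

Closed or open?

Yes, closed

Both r and not r appear at w0.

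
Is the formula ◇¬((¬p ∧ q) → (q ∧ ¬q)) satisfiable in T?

1. ◇¬((¬p ∧ q) → (q ∧ ¬q)), 0
2. ¬((¬p ∧ q) → (q ∧ ¬q)), 1
3. ¬p ∧ q, 1
4. ¬(q ∧ ¬q), 1
5. ¬p, 1
6. q, 1
Accessibility: 0R0, 0R1, 1R1

Yes, satisfiable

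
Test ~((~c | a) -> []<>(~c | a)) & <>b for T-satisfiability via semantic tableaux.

1. ~((~c | a) -> []<>(~c | a)) & <>b, u
2. ~((~c | a) -> []<>(~c | a)), u   [&-rule on 1]
3. <>b, u   [&-rule on 1]
4. ~c | a, u   [~->-rule on 2]
5. ~[]<>(~c | a), u   [~->-rule on 2]
6. a, u   [|-rule on 4 (branches; this branch)]
7. b, v   [<>-rule on 3: fresh world v, uRv]
8. ~<>(~c | a), w   [~[]-rule on 5: fresh world w, uRw]
9. ~(~c | a), w   [~<>-rule on 8 via wRw]
10. c, w   [~|-rule on 9]
11. ~a, w   [~|-rule on 9]
Accessibility: uRu, uRv, uRw, vRv, wRw

Yes, satisfiable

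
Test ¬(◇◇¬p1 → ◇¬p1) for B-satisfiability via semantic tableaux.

Yes, satisfiable

1. ¬(◇◇¬p1 → ◇¬p1), w0
2. ◇◇¬p1, w0   [¬→-rule on 1]
3. ¬◇¬p1, w0   [¬→-rule on 1]
4. p1, w0   [¬◇-rule on 3 via w0Rw0]
5. ◇¬p1, w1   [◇-rule on 2: fresh world w1, w0Rw1]
6. p1, w1   [¬◇-rule on 3 via w0Rw1]
7. ¬p1, w2   [◇-rule on 5: fresh world w2, w1Rw2]
Accessibility: w0Rw0, w0Rw1, w1Rw0, w1Rw1, w1Rw2, w2Rw1, w2Rw2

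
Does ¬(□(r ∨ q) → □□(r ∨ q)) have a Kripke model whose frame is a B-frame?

1. ¬(□(r ∨ q) → □□(r ∨ q)), w0
2. □(r ∨ q), w0   [¬→-rule on 1]
3. ¬□□(r ∨ q), w0   [¬→-rule on 1]
4. r ∨ q, w0   [□-rule on 2 via w0Rw0]
5. q, w0   [∨-rule on 4 (branches; this branch)]
6. ¬□(r ∨ q), w1   [¬□-rule on 3: fresh world w1, w0Rw1]
7. r ∨ q, w1   [□-rule on 2 via w0Rw1]
8. q, w1   [∨-rule on 7 (branches; this branch)]
9. ¬(r ∨ q), w2   [¬□-rule on 6: fresh world w2, w1Rw2]
10. ¬r, w2   [¬∨-rule on 9]
11. ¬q, w2   [¬∨-rule on 9]
Accessibility: w0Rw0, w0Rw1, w1Rw0, w1Rw1, w1Rw2, w2Rw1, w2Rw2

Satisfiable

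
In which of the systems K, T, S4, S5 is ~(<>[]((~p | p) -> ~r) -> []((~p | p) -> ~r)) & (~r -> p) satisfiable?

K, T, S4

S4-tableau for the formula:
1. ~(<>[]((~p | p) -> ~r) -> []((~p | p) -> ~r)) & (~r -> p), u
2. ~(<>[]((~p | p) -> ~r) -> []((~p | p) -> ~r)), u
3. ~r -> p, u
4. <>[]((~p | p) -> ~r), u
5. ~[]((~p | p) -> ~r), u
6. p, u
7. []((~p | p) -> ~r), v
8. (~p | p) -> ~r, v
9. ~r, v
10. ~((~p | p) -> ~r), w
11. ~p | p, w
12. r, w
13. p, w
Accessibility: uRu, uRv, uRw, vRv, wRw
Complete open branch: satisfiable in S4, hence also in K, T (this S4-model is also a K-model and a T-model).
S5-tableau for the formula:
1. ~(<>[]((~p | p) -> ~r) -> []((~p | p) -> ~r)) & (~r -> p), u
2. ~(<>[]((~p | p) -> ~r) -> []((~p | p) -> ~r)), u
3. ~r -> p, u
4. <>[]((~p | p) -> ~r), u
5. ~[]((~p | p) -> ~r), u
6. p, u
7. []((~p | p) -> ~r), v
8. (~p | p) -> ~r, u
9. (~p | p) -> ~r, v
10. ~r, u
11. ~r, v
12. ~((~p | p) -> ~r), w
13. ~p | p, w
14. r, w
15. (~p | p) -> ~r, w
16. p, w
17. ~(~p | p), w
18. ~p, w
Accessibility: uRu, uRv, uRw, vRu, vRv, vRw, wRu, wRv, wRw
Branch closes: p and ~p both at w.
Every branch closes (one shown): unsatisfiable in S5.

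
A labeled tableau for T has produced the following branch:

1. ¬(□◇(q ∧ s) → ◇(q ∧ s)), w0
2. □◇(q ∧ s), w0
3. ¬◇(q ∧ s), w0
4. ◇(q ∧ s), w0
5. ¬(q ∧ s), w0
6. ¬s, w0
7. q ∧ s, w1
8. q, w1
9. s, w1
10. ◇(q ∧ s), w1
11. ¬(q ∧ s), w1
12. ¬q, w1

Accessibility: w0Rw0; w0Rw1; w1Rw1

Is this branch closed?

Both q and ¬q appear at w1.

Closed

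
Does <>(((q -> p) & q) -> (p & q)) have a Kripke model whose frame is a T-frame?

1. <>(((q -> p) & q) -> (p & q)), u
2. ((q -> p) & q) -> (p & q), v
3. p & q, v
4. p, v
5. q, v
Accessibility: uRu, uRv, vRv

Satisfiable (open branch found)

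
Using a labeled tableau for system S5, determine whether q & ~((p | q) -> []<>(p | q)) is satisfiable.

Unsatisfiable (every branch closes)

1. q & ~((p | q) -> []<>(p | q)), w0
2. q, w0
3. ~((p | q) -> []<>(p | q)), w0
4. p | q, w0
5. ~[]<>(p | q), w0
6. ~<>(p | q), w1
7. ~(p | q), w0
8. ~p, w0
9. ~q, w0
Accessibility: w0Rw0, w0Rw1, w1Rw0, w1Rw1
Branch closes: q and ~q both at w0.
All branches of the tableau close; one closing branch shown above.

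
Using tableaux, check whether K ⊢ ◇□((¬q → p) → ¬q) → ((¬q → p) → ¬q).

Tableau for the negation ¬(◇□((¬q → p) → ¬q) → ((¬q → p) → ¬q)):
1. ¬(◇□((¬q → p) → ¬q) → ((¬q → p) → ¬q)), 0
2. ◇□((¬q → p) → ¬q), 0
3. ¬((¬q → p) → ¬q), 0
4. ¬q → p, 0
5. q, 0
6. p, 0
7. □((¬q → p) → ¬q), 1
Accessibility: 0R1
The negation has an open branch (countermodel exists).

No, not valid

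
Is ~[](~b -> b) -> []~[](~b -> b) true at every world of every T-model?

Tableau for the negation ~(~[](~b -> b) -> []~[](~b -> b)):
1. ~(~[](~b -> b) -> []~[](~b -> b)), u
2. ~[](~b -> b), u
3. ~[]~[](~b -> b), u
4. ~(~b -> b), v
5. ~b, v
6. [](~b -> b), w
7. ~b -> b, w
8. b, w
Accessibility: uRu, uRv, uRw, vRv, wRw
The negation has an open branch (countermodel exists).

No, not valid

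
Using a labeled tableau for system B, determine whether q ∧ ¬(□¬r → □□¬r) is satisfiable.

1. q ∧ ¬(□¬r → □□¬r), 0
2. q, 0   [∧-rule on 1]
3. ¬(□¬r → □□¬r), 0   [∧-rule on 1]
4. □¬r, 0   [¬→-rule on 3]
5. ¬□□¬r, 0   [¬→-rule on 3]
6. ¬r, 0   [□-rule on 4 via 0R0]
7. ¬□¬r, 1   [¬□-rule on 5: fresh world 1, 0R1]
8. ¬r, 1   [□-rule on 4 via 0R1]
9. r, 2   [¬□-rule on 7: fresh world 2, 1R2]
Accessibility: 0R0, 0R1, 1R0, 1R1, 1R2, 2R1, 2R2

Satisfiable (open branch found)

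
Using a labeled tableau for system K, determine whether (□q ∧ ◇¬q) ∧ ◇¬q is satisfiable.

1. (□q ∧ ◇¬q) ∧ ◇¬q, 0
2. □q ∧ ◇¬q, 0   [∧-rule on 1]
3. ◇¬q, 0   [∧-rule on 1]
4. □q, 0   [∧-rule on 2]
5. ¬q, 1   [◇-rule on 3: fresh world 1, 0R1]
6. q, 1   [□-rule on 4 via 0R1]
Accessibility: 0R1
Branch closes: q and ¬q both at 1.
(One branch shown.) All branches close.

Unsatisfiable (every branch closes)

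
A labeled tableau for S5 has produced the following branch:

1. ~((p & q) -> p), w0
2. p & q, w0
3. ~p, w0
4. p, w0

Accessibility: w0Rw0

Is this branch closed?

Yes, closed

Both p and ~p appear at w0.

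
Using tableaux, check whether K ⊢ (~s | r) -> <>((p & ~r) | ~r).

Tableau for the negation ~((~s | r) -> <>((p & ~r) | ~r)):
1. ~((~s | r) -> <>((p & ~r) | ~r)), w0
2. ~s | r, w0
3. ~<>((p & ~r) | ~r), w0
4. r, w0
The negation has an open branch (countermodel exists).

No, not valid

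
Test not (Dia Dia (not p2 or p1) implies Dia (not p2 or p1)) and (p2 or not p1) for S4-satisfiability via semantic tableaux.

1. not (Dia Dia (not p2 or p1) implies Dia (not p2 or p1)) and (p2 or not p1), u
2. not (Dia Dia (not p2 or p1) implies Dia (not p2 or p1)), u
3. p2 or not p1, u
4. Dia Dia (not p2 or p1), u
5. not Dia (not p2 or p1), u
6. not (not p2 or p1), u
7. p2, u
8. not p1, u
9. Dia (not p2 or p1), v
10. not (not p2 or p1), v
11. p2, v
12. not p1, v
13. not p2 or p1, w
14. not (not p2 or p1), w
15. p2, w
16. not p1, w
17. p1, w
Accessibility: uRu, uRv, uRw, vRv, vRw, wRw
Branch closes: p1 and not p1 both at w.
Every branch closes; the branch above is one of them.

Unsatisfiable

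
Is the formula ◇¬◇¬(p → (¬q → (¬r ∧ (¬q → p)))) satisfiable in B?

1. ◇¬◇¬(p → (¬q → (¬r ∧ (¬q → p)))), u
2. ¬◇¬(p → (¬q → (¬r ∧ (¬q → p)))), v   [◇-rule on 1: fresh world v, uRv]
3. p → (¬q → (¬r ∧ (¬q → p))), u   [¬◇-rule on 2 via vRu]
4. p → (¬q → (¬r ∧ (¬q → p))), v   [¬◇-rule on 2 via vRv]
5. ¬q → (¬r ∧ (¬q → p)), u   [→-rule on 3 (branches; this branch)]
6. ¬q → (¬r ∧ (¬q → p)), v   [→-rule on 4 (branches; this branch)]
7. ¬r ∧ (¬q → p), u   [→-rule on 5 (branches; this branch)]
8. ¬r, u   [∧-rule on 7]
9. ¬q → p, u   [∧-rule on 7]
10. ¬r ∧ (¬q → p), v   [→-rule on 6 (branches; this branch)]
11. ¬r, v   [∧-rule on 10]
12. ¬q → p, v   [∧-rule on 10]
13. p, u   [→-rule on 9 (branches; this branch)]
14. p, v   [→-rule on 12 (branches; this branch)]
Accessibility: uRu, uRv, vRu, vRv

Yes, satisfiable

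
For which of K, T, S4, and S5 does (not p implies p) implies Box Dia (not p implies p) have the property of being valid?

S5-tableau for the negation not ((not p implies p) implies Box Dia (not p implies p)):
1. not ((not p implies p) implies Box Dia (not p implies p)), 0
2. not p implies p, 0
3. not Box Dia (not p implies p), 0
4. p, 0
5. not Dia (not p implies p), 1
6. not (not p implies p), 0
7. not p, 0
Accessibility: 0R0, 0R1, 1R0, 1R1
Branch closes: p and not p both at 0.
Every branch closes (one shown): valid in S5.
S4-tableau for the negation not ((not p implies p) implies Box Dia (not p implies p)):
1. not ((not p implies p) implies Box Dia (not p implies p)), 0
2. not p implies p, 0
3. not Box Dia (not p implies p), 0
4. p, 0
5. not Dia (not p implies p), 1
6. not (not p implies p), 1
7. not p, 1
Accessibility: 0R0, 0R1, 1R1
Complete open branch: countermodel on an S4-frame, so not valid in S4, nor in K, T (the same frame is also a K-frame and a T-frame).

S5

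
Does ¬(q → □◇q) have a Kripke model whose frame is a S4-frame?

Satisfiable (open branch found)

1. ¬(q → □◇q), 0
2. q, 0
3. ¬□◇q, 0
4. ¬◇q, 1
5. ¬q, 1
Accessibility: 0R0, 0R1, 1R1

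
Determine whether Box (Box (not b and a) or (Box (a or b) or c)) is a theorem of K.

Tableau for the negation not Box (Box (not b and a) or (Box (a or b) or c)):
1. not Box (Box (not b and a) or (Box (a or b) or c)), 0
2. not (Box (not b and a) or (Box (a or b) or c)), 1   [neg-Box-rule on 1: fresh world 1, 0R1]
3. not Box (not b and a), 1   [neg-or-rule on 2]
4. not (Box (a or b) or c), 1   [neg-or-rule on 2]
5. not Box (a or b), 1   [neg-or-rule on 4]
6. not c, 1   [neg-or-rule on 4]
7. not (not b and a), 2   [neg-Box-rule on 3: fresh world 2, 1R2]
8. not a, 2   [neg-and-rule on 7 (branches; this branch)]
9. not (a or b), 3   [neg-Box-rule on 5: fresh world 3, 1R3]
10. not a, 3   [neg-or-rule on 9]
11. not b, 3   [neg-or-rule on 9]
Accessibility: 0R1, 1R2, 1R3
The negation has an open branch (countermodel exists).

No, not valid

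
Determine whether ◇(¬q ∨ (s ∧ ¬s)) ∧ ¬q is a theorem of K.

Tableau for the negation ¬(◇(¬q ∨ (s ∧ ¬s)) ∧ ¬q):
1. ¬(◇(¬q ∨ (s ∧ ¬s)) ∧ ¬q), 0
2. q, 0
The negation has an open branch (countermodel exists).

Not valid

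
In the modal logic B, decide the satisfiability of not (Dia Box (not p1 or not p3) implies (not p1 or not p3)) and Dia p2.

No, unsatisfiable

1. not (Dia Box (not p1 or not p3) implies (not p1 or not p3)) and Dia p2, 0
2. not (Dia Box (not p1 or not p3) implies (not p1 or not p3)), 0
3. Dia p2, 0
4. Dia Box (not p1 or not p3), 0
5. not (not p1 or not p3), 0
6. p1, 0
7. p3, 0
8. p2, 1
9. Box (not p1 or not p3), 2
10. not p1 or not p3, 0
11. not p1 or not p3, 2
12. not p3, 0
Accessibility: 0R0, 0R1, 0R2, 1R0, 1R1, 2R0, 2R2
Branch closes: p3 and not p3 both at 0.
(One branch shown.) All branches close.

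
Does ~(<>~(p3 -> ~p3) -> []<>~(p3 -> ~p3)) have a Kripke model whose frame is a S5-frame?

Unsatisfiable (every branch closes)

1. ~(<>~(p3 -> ~p3) -> []<>~(p3 -> ~p3)), u
2. <>~(p3 -> ~p3), u   [~->-rule on 1]
3. ~[]<>~(p3 -> ~p3), u   [~->-rule on 1]
4. ~(p3 -> ~p3), v   [<>-rule on 2: fresh world v, uRv]
5. p3, v   [~->-rule on 4]
6. ~<>~(p3 -> ~p3), w   [~[]-rule on 3: fresh world w, uRw]
7. p3 -> ~p3, u   [~<>-rule on 6 via wRu]
8. p3 -> ~p3, v   [~<>-rule on 6 via wRv]
9. p3 -> ~p3, w   [~<>-rule on 6 via wRw]
10. ~p3, u   [->-rule on 7 (branches; this branch)]
11. ~p3, v   [->-rule on 8 (branches; this branch)]
Accessibility: uRu, uRv, uRw, vRu, vRv, vRw, wRu, wRv, wRw
Branch closes: p3 and ~p3 both at v.
Every branch closes; the branch above is one of them.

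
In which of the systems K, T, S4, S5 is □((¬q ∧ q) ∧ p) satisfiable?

K

K-tableau for the formula:
1. □((¬q ∧ q) ∧ p), u
Complete open branch: satisfiable in K.
T-tableau for the formula:
1. □((¬q ∧ q) ∧ p), u
2. (¬q ∧ q) ∧ p, u   [□-rule on 1 via uRu]
3. ¬q ∧ q, u   [∧-rule on 2]
4. p, u   [∧-rule on 2]
5. ¬q, u   [∧-rule on 3]
6. q, u   [∧-rule on 3]
Accessibility: uRu
Branch closes: q and ¬q both at u.
Every branch closes (one shown): unsatisfiable in T, hence also in S4, S5 (every S4/S5-frame is a T-frame).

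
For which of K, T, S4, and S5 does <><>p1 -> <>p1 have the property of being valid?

S4, S5

S4-tableau for the negation ~(<><>p1 -> <>p1):
1. ~(<><>p1 -> <>p1), 0
2. <><>p1, 0
3. ~<>p1, 0
4. ~p1, 0
5. <>p1, 1
6. ~p1, 1
7. p1, 2
8. ~p1, 2
Accessibility: 0R0, 0R1, 0R2, 1R1, 1R2, 2R2
Branch closes: p1 and ~p1 both at 2.
Every branch closes (one shown): valid in S4, hence also in S5 (every theorem of S4 is a theorem of S5).
T-tableau for the negation ~(<><>p1 -> <>p1):
1. ~(<><>p1 -> <>p1), 0
2. <><>p1, 0
3. ~<>p1, 0
4. ~p1, 0
5. <>p1, 1
6. ~p1, 1
7. p1, 2
Accessibility: 0R0, 0R1, 1R1, 1R2, 2R2
Complete open branch: countermodel on a T-frame, so not valid in T, nor in K (the same frame is also a K-frame).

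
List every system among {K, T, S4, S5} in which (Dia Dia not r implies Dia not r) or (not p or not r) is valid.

S4, S5

S4-tableau for the negation not ((Dia Dia not r implies Dia not r) or (not p or not r)):
1. not ((Dia Dia not r implies Dia not r) or (not p or not r)), w0
2. not (Dia Dia not r implies Dia not r), w0
3. not (not p or not r), w0
4. Dia Dia not r, w0
5. not Dia not r, w0
6. p, w0
7. r, w0
8. Dia not r, w1
9. r, w1
10. not r, w2
11. r, w2
Accessibility: w0Rw0, w0Rw1, w0Rw2, w1Rw1, w1Rw2, w2Rw2
Branch closes: r and not r both at w2.
Every branch closes (one shown): valid in S4, hence also in S5 (every theorem of S4 is a theorem of S5).
T-tableau for the negation not ((Dia Dia not r implies Dia not r) or (not p or not r)):
1. not ((Dia Dia not r implies Dia not r) or (not p or not r)), w0
2. not (Dia Dia not r implies Dia not r), w0
3. not (not p or not r), w0
4. Dia Dia not r, w0
5. not Dia not r, w0
6. p, w0
7. r, w0
8. Dia not r, w1
9. r, w1
10. not r, w2
Accessibility: w0Rw0, w0Rw1, w1Rw1, w1Rw2, w2Rw2
Complete open branch: countermodel on a T-frame, so not valid in T, nor in K (the same frame is also a K-frame).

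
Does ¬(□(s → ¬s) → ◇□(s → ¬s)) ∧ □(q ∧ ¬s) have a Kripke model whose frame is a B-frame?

1. ¬(□(s → ¬s) → ◇□(s → ¬s)) ∧ □(q ∧ ¬s), 0
2. ¬(□(s → ¬s) → ◇□(s → ¬s)), 0
3. □(q ∧ ¬s), 0
4. □(s → ¬s), 0
5. ¬◇□(s → ¬s), 0
6. q ∧ ¬s, 0
7. q, 0
8. ¬s, 0
9. s → ¬s, 0
10. ¬□(s → ¬s), 0
11. ¬(s → ¬s), 1
12. s, 1
13. q ∧ ¬s, 1
14. q, 1
15. ¬s, 1
Accessibility: 0R0, 0R1, 1R0, 1R1
Branch closes: s and ¬s both at 1.
All branches of the tableau close; one closing branch shown above.

Unsatisfiable (every branch closes)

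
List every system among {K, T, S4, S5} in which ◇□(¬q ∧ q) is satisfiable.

K

T-tableau for the formula:
1. ◇□(¬q ∧ q), w0
2. □(¬q ∧ q), w1   [◇-rule on 1: fresh world w1, w0Rw1]
3. ¬q ∧ q, w1   [□-rule on 2 via w1Rw1]
4. ¬q, w1   [∧-rule on 3]
5. q, w1   [∧-rule on 3]
Accessibility: w0Rw0, w0Rw1, w1Rw1
Branch closes: q and ¬q both at w1.
Every branch closes (one shown): unsatisfiable in T, hence also in S4, S5 (every S4/S5-frame is a T-frame).
K-tableau for the formula:
1. ◇□(¬q ∧ q), w0
2. □(¬q ∧ q), w1   [◇-rule on 1: fresh world w1, w0Rw1]
Accessibility: w0Rw1
Complete open branch: satisfiable in K.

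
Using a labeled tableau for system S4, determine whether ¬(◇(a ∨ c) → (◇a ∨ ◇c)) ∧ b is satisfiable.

1. ¬(◇(a ∨ c) → (◇a ∨ ◇c)) ∧ b, w0
2. ¬(◇(a ∨ c) → (◇a ∨ ◇c)), w0
3. b, w0
4. ◇(a ∨ c), w0
5. ¬(◇a ∨ ◇c), w0
6. ¬◇a, w0
7. ¬◇c, w0
8. ¬a, w0
9. ¬c, w0
10. a ∨ c, w1
11. ¬a, w1
12. ¬c, w1
13. c, w1
Accessibility: w0Rw0, w0Rw1, w1Rw1
Branch closes: c and ¬c both at w1.
All branches of the tableau close; one closing branch shown above.

Unsatisfiable (every branch closes)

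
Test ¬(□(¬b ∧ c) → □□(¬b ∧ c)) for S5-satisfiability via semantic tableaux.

1. ¬(□(¬b ∧ c) → □□(¬b ∧ c)), 0
2. □(¬b ∧ c), 0
3. ¬□□(¬b ∧ c), 0
4. ¬b ∧ c, 0
5. ¬b, 0
6. c, 0
7. ¬□(¬b ∧ c), 1
8. ¬b ∧ c, 1
9. ¬b, 1
10. c, 1
11. ¬(¬b ∧ c), 2
12. ¬b ∧ c, 2
13. ¬b, 2
14. c, 2
15. ¬c, 2
Accessibility: 0R0, 0R1, 0R2, 1R0, 1R1, 1R2, 2R0, 2R1, 2R2
Branch closes: c and ¬c both at 2.
(One branch shown.) All branches close.

Unsatisfiable (every branch closes)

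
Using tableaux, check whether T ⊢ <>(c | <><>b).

Invalid (countermodel exists)

Tableau for the negation ~<>(c | <><>b):
1. ~<>(c | <><>b), 0
2. ~(c | <><>b), 0
3. ~c, 0
4. ~<><>b, 0
5. ~<>b, 0
6. ~b, 0
Accessibility: 0R0
The negation has an open branch (countermodel exists).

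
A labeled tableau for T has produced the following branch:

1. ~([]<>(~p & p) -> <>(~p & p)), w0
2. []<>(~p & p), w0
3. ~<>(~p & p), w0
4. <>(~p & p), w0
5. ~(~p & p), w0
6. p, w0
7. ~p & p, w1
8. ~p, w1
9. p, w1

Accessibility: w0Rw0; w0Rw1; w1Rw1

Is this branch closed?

Closed

Both p and ~p appear at w1.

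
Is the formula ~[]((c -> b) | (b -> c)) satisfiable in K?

1. ~[]((c -> b) | (b -> c)), w0
2. ~((c -> b) | (b -> c)), w1   [~[]-rule on 1: fresh world w1, w0Rw1]
3. ~(c -> b), w1   [~|-rule on 2]
4. ~(b -> c), w1   [~|-rule on 2]
5. c, w1   [~->-rule on 3]
6. ~b, w1   [~->-rule on 3]
7. b, w1   [~->-rule on 4]
8. ~c, w1   [~->-rule on 4]
Accessibility: w0Rw1
Branch closes: b and ~b both at w1.
All branches of the tableau close; one closing branch shown above.

No, unsatisfiable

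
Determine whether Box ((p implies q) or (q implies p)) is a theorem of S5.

Tableau for the negation not Box ((p implies q) or (q implies p)):
1. not Box ((p implies q) or (q implies p)), w0
2. not ((p implies q) or (q implies p)), w1   [neg-Box-rule on 1: fresh world w1, w0Rw1]
3. not (p implies q), w1   [neg-or-rule on 2]
4. not (q implies p), w1   [neg-or-rule on 2]
5. p, w1   [neg-implies-rule on 3]
6. not q, w1   [neg-implies-rule on 3]
7. q, w1   [neg-implies-rule on 4]
8. not p, w1   [neg-implies-rule on 4]
Accessibility: w0Rw0, w0Rw1, w1Rw0, w1Rw1
Branch closes: q and not q both at w1.
Every branch of the negation's tableau closes; the branch above is one of them.

Valid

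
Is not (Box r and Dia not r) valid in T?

Valid in T

Tableau for the negation Box r and Dia not r:
1. Box r and Dia not r, w0
2. Box r, w0   [and-rule on 1]
3. Dia not r, w0   [and-rule on 1]
4. r, w0   [Box-rule on 2 via w0Rw0]
5. not r, w1   [Dia-rule on 3: fresh world w1, w0Rw1]
6. r, w1   [Box-rule on 2 via w0Rw1]
Accessibility: w0Rw0, w0Rw1, w1Rw1
Branch closes: r and not r both at w1.
All branches of the negation close; one closing branch shown above.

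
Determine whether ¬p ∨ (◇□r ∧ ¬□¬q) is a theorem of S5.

Not valid

Tableau for the negation ¬(¬p ∨ (◇□r ∧ ¬□¬q)):
1. ¬(¬p ∨ (◇□r ∧ ¬□¬q)), 0
2. p, 0
3. ¬(◇□r ∧ ¬□¬q), 0
4. □¬q, 0
5. ¬q, 0
Accessibility: 0R0
The negation has an open branch (countermodel exists).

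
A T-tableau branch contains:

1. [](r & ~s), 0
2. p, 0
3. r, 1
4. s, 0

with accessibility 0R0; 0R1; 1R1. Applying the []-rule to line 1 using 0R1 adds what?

r & ~s, 1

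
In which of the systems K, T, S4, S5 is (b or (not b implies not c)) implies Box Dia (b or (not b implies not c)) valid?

S5

S4-tableau for the negation not ((b or (not b implies not c)) implies Box Dia (b or (not b implies not c))):
1. not ((b or (not b implies not c)) implies Box Dia (b or (not b implies not c))), 0
2. b or (not b implies not c), 0
3. not Box Dia (b or (not b implies not c)), 0
4. not b implies not c, 0
5. not c, 0
6. not Dia (b or (not b implies not c)), 1
7. not (b or (not b implies not c)), 1
8. not b, 1
9. not (not b implies not c), 1
10. c, 1
Accessibility: 0R0, 0R1, 1R1
Complete open branch: countermodel on an S4-frame, so not valid in S4, nor in K, T (the same frame is also a K-frame and a T-frame).
S5-tableau for the negation not ((b or (not b implies not c)) implies Box Dia (b or (not b implies not c))):
1. not ((b or (not b implies not c)) implies Box Dia (b or (not b implies not c))), 0
2. b or (not b implies not c), 0
3. not Box Dia (b or (not b implies not c)), 0
4. not b implies not c, 0
5. not c, 0
6. not Dia (b or (not b implies not c)), 1
7. not (b or (not b implies not c)), 0
8. not b, 0
9. not (not b implies not c), 0
10. c, 0
Accessibility: 0R0, 0R1, 1R0, 1R1
Branch closes: c and not c both at 0.
Every branch closes (one shown): valid in S5.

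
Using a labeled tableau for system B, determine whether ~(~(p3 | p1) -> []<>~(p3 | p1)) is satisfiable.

Unsatisfiable (every branch closes)

1. ~(~(p3 | p1) -> []<>~(p3 | p1)), 0
2. ~(p3 | p1), 0
3. ~[]<>~(p3 | p1), 0
4. ~p3, 0
5. ~p1, 0
6. ~<>~(p3 | p1), 1
7. p3 | p1, 0
8. p3 | p1, 1
9. p1, 0
Accessibility: 0R0, 0R1, 1R0, 1R1
Branch closes: p1 and ~p1 both at 0.
Every branch closes; the branch above is one of them.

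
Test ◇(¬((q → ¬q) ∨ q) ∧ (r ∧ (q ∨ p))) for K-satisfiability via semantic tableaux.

1. ◇(¬((q → ¬q) ∨ q) ∧ (r ∧ (q ∨ p))), w0
2. ¬((q → ¬q) ∨ q) ∧ (r ∧ (q ∨ p)), w1
3. ¬((q → ¬q) ∨ q), w1
4. r ∧ (q ∨ p), w1
5. ¬(q → ¬q), w1
6. ¬q, w1
7. r, w1
8. q ∨ p, w1
9. q, w1
Accessibility: w0Rw1
Branch closes: q and ¬q both at w1.
All branches of the tableau close; one closing branch shown above.

No, unsatisfiable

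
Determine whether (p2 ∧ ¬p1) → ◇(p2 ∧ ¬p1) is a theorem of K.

Invalid (countermodel exists)

Tableau for the negation ¬((p2 ∧ ¬p1) → ◇(p2 ∧ ¬p1)):
1. ¬((p2 ∧ ¬p1) → ◇(p2 ∧ ¬p1)), 0
2. p2 ∧ ¬p1, 0
3. ¬◇(p2 ∧ ¬p1), 0
4. p2, 0
5. ¬p1, 0
The negation has an open branch (countermodel exists).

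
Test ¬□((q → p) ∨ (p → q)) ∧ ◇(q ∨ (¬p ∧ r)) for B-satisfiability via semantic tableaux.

1. ¬□((q → p) ∨ (p → q)) ∧ ◇(q ∨ (¬p ∧ r)), w0
2. ¬□((q → p) ∨ (p → q)), w0   [∧-rule on 1]
3. ◇(q ∨ (¬p ∧ r)), w0   [∧-rule on 1]
4. ¬((q → p) ∨ (p → q)), w1   [¬□-rule on 2: fresh world w1, w0Rw1]
5. ¬(q → p), w1   [¬∨-rule on 4]
6. ¬(p → q), w1   [¬∨-rule on 4]
7. q, w1   [¬→-rule on 5]
8. ¬p, w1   [¬→-rule on 5]
9. p, w1   [¬→-rule on 6]
10. ¬q, w1   [¬→-rule on 6]
Accessibility: w0Rw0, w0Rw1, w1Rw0, w1Rw1
Branch closes: p and ¬p both at w1.
(One branch shown.) All branches close.

Unsatisfiable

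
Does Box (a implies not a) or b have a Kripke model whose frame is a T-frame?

Yes, satisfiable

1. Box (a implies not a) or b, u
2. b, u
Accessibility: uRu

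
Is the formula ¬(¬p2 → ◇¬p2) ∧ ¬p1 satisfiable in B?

1. ¬(¬p2 → ◇¬p2) ∧ ¬p1, u
2. ¬(¬p2 → ◇¬p2), u
3. ¬p1, u
4. ¬p2, u
5. ¬◇¬p2, u
6. p2, u
Accessibility: uRu
Branch closes: p2 and ¬p2 both at u.
(One branch shown.) All branches close.

Unsatisfiable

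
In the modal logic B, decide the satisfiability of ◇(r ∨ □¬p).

Satisfiable

1. ◇(r ∨ □¬p), w0
2. r ∨ □¬p, w1
3. □¬p, w1
4. ¬p, w0
5. ¬p, w1
Accessibility: w0Rw0, w0Rw1, w1Rw0, w1Rw1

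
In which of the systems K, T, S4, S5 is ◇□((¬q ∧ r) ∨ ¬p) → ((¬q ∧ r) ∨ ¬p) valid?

S5

S4-tableau for the negation ¬(◇□((¬q ∧ r) ∨ ¬p) → ((¬q ∧ r) ∨ ¬p)):
1. ¬(◇□((¬q ∧ r) ∨ ¬p) → ((¬q ∧ r) ∨ ¬p)), u
2. ◇□((¬q ∧ r) ∨ ¬p), u
3. ¬((¬q ∧ r) ∨ ¬p), u
4. ¬(¬q ∧ r), u
5. p, u
6. ¬r, u
7. □((¬q ∧ r) ∨ ¬p), v
8. (¬q ∧ r) ∨ ¬p, v
9. ¬p, v
Accessibility: uRu, uRv, vRv
Complete open branch: countermodel on an S4-frame, so not valid in S4, nor in K, T (the same frame is also a K-frame and a T-frame).
S5-tableau for the negation ¬(◇□((¬q ∧ r) ∨ ¬p) → ((¬q ∧ r) ∨ ¬p)):
1. ¬(◇□((¬q ∧ r) ∨ ¬p) → ((¬q ∧ r) ∨ ¬p)), u
2. ◇□((¬q ∧ r) ∨ ¬p), u
3. ¬((¬q ∧ r) ∨ ¬p), u
4. ¬(¬q ∧ r), u
5. p, u
6. ¬r, u
7. □((¬q ∧ r) ∨ ¬p), v
8. (¬q ∧ r) ∨ ¬p, u
9. (¬q ∧ r) ∨ ¬p, v
10. ¬q ∧ r, u
11. ¬q, u
12. r, u
Accessibility: uRu, uRv, vRu, vRv
Branch closes: r and ¬r both at u.
Every branch closes (one shown): valid in S5.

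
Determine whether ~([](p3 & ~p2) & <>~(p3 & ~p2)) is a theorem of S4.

Valid

Tableau for the negation [](p3 & ~p2) & <>~(p3 & ~p2):
1. [](p3 & ~p2) & <>~(p3 & ~p2), w0
2. [](p3 & ~p2), w0
3. <>~(p3 & ~p2), w0
4. p3 & ~p2, w0
5. p3, w0
6. ~p2, w0
7. ~(p3 & ~p2), w1
8. p3 & ~p2, w1
9. p3, w1
10. ~p2, w1
11. p2, w1
Accessibility: w0Rw0, w0Rw1, w1Rw1
Branch closes: p2 and ~p2 both at w1.
Every branch of the negation's tableau closes; the branch above is one of them.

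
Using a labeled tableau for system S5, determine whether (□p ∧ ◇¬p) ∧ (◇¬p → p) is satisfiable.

Unsatisfiable (every branch closes)

1. (□p ∧ ◇¬p) ∧ (◇¬p → p), w0
2. □p ∧ ◇¬p, w0
3. ◇¬p → p, w0
4. □p, w0
5. ◇¬p, w0
6. p, w0
7. ¬p, w1
8. p, w1
Accessibility: w0Rw0, w0Rw1, w1Rw0, w1Rw1
Branch closes: p and ¬p both at w1.
All branches of the tableau close; one closing branch shown above.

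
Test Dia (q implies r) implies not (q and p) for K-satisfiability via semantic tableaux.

Satisfiable (open branch found)

1. Dia (q implies r) implies not (q and p), w0
2. not (q and p), w0
3. not p, w0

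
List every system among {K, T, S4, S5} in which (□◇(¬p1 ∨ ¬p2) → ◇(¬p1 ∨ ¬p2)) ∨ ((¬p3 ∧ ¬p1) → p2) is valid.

T, S4, S5

T-tableau for the negation ¬((□◇(¬p1 ∨ ¬p2) → ◇(¬p1 ∨ ¬p2)) ∨ ((¬p3 ∧ ¬p1) → p2)):
1. ¬((□◇(¬p1 ∨ ¬p2) → ◇(¬p1 ∨ ¬p2)) ∨ ((¬p3 ∧ ¬p1) → p2)), 0
2. ¬(□◇(¬p1 ∨ ¬p2) → ◇(¬p1 ∨ ¬p2)), 0
3. ¬((¬p3 ∧ ¬p1) → p2), 0
4. □◇(¬p1 ∨ ¬p2), 0
5. ¬◇(¬p1 ∨ ¬p2), 0
6. ¬p3 ∧ ¬p1, 0
7. ¬p2, 0
8. ¬p3, 0
9. ¬p1, 0
10. ◇(¬p1 ∨ ¬p2), 0
11. ¬(¬p1 ∨ ¬p2), 0
12. p1, 0
13. p2, 0
Accessibility: 0R0
Branch closes: p1 and ¬p1 both at 0.
Every branch closes (one shown): valid in T, hence also in S4, S5 (every theorem of T is a theorem of S4 and S5).
K-tableau for the negation ¬((□◇(¬p1 ∨ ¬p2) → ◇(¬p1 ∨ ¬p2)) ∨ ((¬p3 ∧ ¬p1) → p2)):
1. ¬((□◇(¬p1 ∨ ¬p2) → ◇(¬p1 ∨ ¬p2)) ∨ ((¬p3 ∧ ¬p1) → p2)), 0
2. ¬(□◇(¬p1 ∨ ¬p2) → ◇(¬p1 ∨ ¬p2)), 0
3. ¬((¬p3 ∧ ¬p1) → p2), 0
4. □◇(¬p1 ∨ ¬p2), 0
5. ¬◇(¬p1 ∨ ¬p2), 0
6. ¬p3 ∧ ¬p1, 0
7. ¬p2, 0
8. ¬p3, 0
9. ¬p1, 0
Complete open branch: countermodel on a K-frame, so not valid in K.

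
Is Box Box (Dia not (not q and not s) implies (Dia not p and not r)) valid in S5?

No, not valid

Tableau for the negation not Box Box (Dia not (not q and not s) implies (Dia not p and not r)):
1. not Box Box (Dia not (not q and not s) implies (Dia not p and not r)), w0
2. not Box (Dia not (not q and not s) implies (Dia not p and not r)), w1   [neg-Box-rule on 1: fresh world w1, w0Rw1]
3. not (Dia not (not q and not s) implies (Dia not p and not r)), w2   [neg-Box-rule on 2: fresh world w2, w1Rw2]
4. Dia not (not q and not s), w2   [neg-implies-rule on 3]
5. not (Dia not p and not r), w2   [neg-implies-rule on 3]
6. r, w2   [neg-and-rule on 5 (branches; this branch)]
7. not (not q and not s), w3   [Dia-rule on 4: fresh world w3, w2Rw3]
8. s, w3   [neg-and-rule on 7 (branches; this branch)]
Accessibility: w0Rw0, w0Rw1, w0Rw2, w0Rw3, w1Rw0, w1Rw1, w1Rw2, w1Rw3, w2Rw0, w2Rw1, w2Rw2, w2Rw3, w3Rw0, w3Rw1, w3Rw2, w3Rw3
The negation has an open branch (countermodel exists).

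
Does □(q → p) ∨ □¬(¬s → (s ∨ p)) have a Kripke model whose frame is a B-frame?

1. □(q → p) ∨ □¬(¬s → (s ∨ p)), u
2. □¬(¬s → (s ∨ p)), u
3. ¬(¬s → (s ∨ p)), u
4. ¬s, u
5. ¬(s ∨ p), u
6. ¬p, u
Accessibility: uRu

Yes, satisfiable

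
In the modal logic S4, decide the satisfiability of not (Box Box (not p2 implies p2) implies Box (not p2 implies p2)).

1. not (Box Box (not p2 implies p2) implies Box (not p2 implies p2)), w0
2. Box Box (not p2 implies p2), w0
3. not Box (not p2 implies p2), w0
4. Box (not p2 implies p2), w0
5. not p2 implies p2, w0
6. p2, w0
7. not (not p2 implies p2), w1
8. not p2, w1
9. Box (not p2 implies p2), w1
10. not p2 implies p2, w1
11. p2, w1
Accessibility: w0Rw0, w0Rw1, w1Rw1
Branch closes: p2 and not p2 both at w1.
Every branch closes; the branch above is one of them.

No, unsatisfiable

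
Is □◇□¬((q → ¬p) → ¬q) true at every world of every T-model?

Tableau for the negation ¬□◇□¬((q → ¬p) → ¬q):
1. ¬□◇□¬((q → ¬p) → ¬q), 0
2. ¬◇□¬((q → ¬p) → ¬q), 1
3. ¬□¬((q → ¬p) → ¬q), 1
4. (q → ¬p) → ¬q, 2
5. ¬□¬((q → ¬p) → ¬q), 2
6. ¬q, 2
7. (q → ¬p) → ¬q, 3
8. ¬q, 3
Accessibility: 0R0, 0R1, 1R1, 1R2, 2R2, 2R3, 3R3
The negation has an open branch (countermodel exists).

Not valid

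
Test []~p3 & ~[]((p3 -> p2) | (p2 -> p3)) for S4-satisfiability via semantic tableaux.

Unsatisfiable (every branch closes)

1. []~p3 & ~[]((p3 -> p2) | (p2 -> p3)), u
2. []~p3, u
3. ~[]((p3 -> p2) | (p2 -> p3)), u
4. ~p3, u
5. ~((p3 -> p2) | (p2 -> p3)), v
6. ~(p3 -> p2), v
7. ~(p2 -> p3), v
8. p3, v
9. ~p2, v
10. p2, v
11. ~p3, v
Accessibility: uRu, uRv, vRv
Branch closes: p2 and ~p2 both at v.
All branches of the tableau close; one closing branch shown above.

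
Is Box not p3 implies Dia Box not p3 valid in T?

Valid in T

Tableau for the negation not (Box not p3 implies Dia Box not p3):
1. not (Box not p3 implies Dia Box not p3), u
2. Box not p3, u
3. not Dia Box not p3, u
4. not p3, u
5. not Box not p3, u
6. p3, v
7. not p3, v
Accessibility: uRu, uRv, vRv
Branch closes: p3 and not p3 both at v.
Every branch of the negation's tableau closes; the branch above is one of them.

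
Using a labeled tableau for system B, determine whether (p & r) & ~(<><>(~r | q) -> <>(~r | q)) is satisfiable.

1. (p & r) & ~(<><>(~r | q) -> <>(~r | q)), 0
2. p & r, 0   [&-rule on 1]
3. ~(<><>(~r | q) -> <>(~r | q)), 0   [&-rule on 1]
4. p, 0   [&-rule on 2]
5. r, 0   [&-rule on 2]
6. <><>(~r | q), 0   [~->-rule on 3]
7. ~<>(~r | q), 0   [~->-rule on 3]
8. ~(~r | q), 0   [~<>-rule on 7 via 0R0]
9. ~q, 0   [~|-rule on 8]
10. <>(~r | q), 1   [<>-rule on 6: fresh world 1, 0R1]
11. ~(~r | q), 1   [~<>-rule on 7 via 0R1]
12. r, 1   [~|-rule on 11]
13. ~q, 1   [~|-rule on 11]
14. ~r | q, 2   [<>-rule on 10: fresh world 2, 1R2]
15. q, 2   [|-rule on 14 (branches; this branch)]
Accessibility: 0R0, 0R1, 1R0, 1R1, 1R2, 2R1, 2R2

Satisfiable (open branch found)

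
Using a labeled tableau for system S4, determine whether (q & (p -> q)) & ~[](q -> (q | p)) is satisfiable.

No, unsatisfiable

1. (q & (p -> q)) & ~[](q -> (q | p)), 0
2. q & (p -> q), 0   [&-rule on 1]
3. ~[](q -> (q | p)), 0   [&-rule on 1]
4. q, 0   [&-rule on 2]
5. p -> q, 0   [&-rule on 2]
6. ~(q -> (q | p)), 1   [~[]-rule on 3: fresh world 1, 0R1]
7. q, 1   [~->-rule on 6]
8. ~(q | p), 1   [~->-rule on 6]
9. ~q, 1   [~|-rule on 8]
10. ~p, 1   [~|-rule on 8]
Accessibility: 0R0, 0R1, 1R1
Branch closes: q and ~q both at 1.
All branches of the tableau close; one closing branch shown above.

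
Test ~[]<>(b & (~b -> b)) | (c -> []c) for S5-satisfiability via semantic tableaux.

1. ~[]<>(b & (~b -> b)) | (c -> []c), 0
2. c -> []c, 0
3. []c, 0
4. c, 0
Accessibility: 0R0

Satisfiable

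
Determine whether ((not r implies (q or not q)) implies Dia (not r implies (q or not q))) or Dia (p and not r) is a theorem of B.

Valid in B

Tableau for the negation not (((not r implies (q or not q)) implies Dia (not r implies (q or not q))) or Dia (p and not r)):
1. not (((not r implies (q or not q)) implies Dia (not r implies (q or not q))) or Dia (p and not r)), w0
2. not ((not r implies (q or not q)) implies Dia (not r implies (q or not q))), w0
3. not Dia (p and not r), w0
4. not r implies (q or not q), w0
5. not Dia (not r implies (q or not q)), w0
6. not (p and not r), w0
7. not (not r implies (q or not q)), w0
8. not r, w0
9. not (q or not q), w0
10. not q, w0
11. q, w0
Accessibility: w0Rw0
Branch closes: q and not q both at w0.
Every branch of the negation's tableau closes; the branch above is one of them.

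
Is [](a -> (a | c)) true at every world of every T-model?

Tableau for the negation ~[](a -> (a | c)):
1. ~[](a -> (a | c)), w0
2. ~(a -> (a | c)), w1
3. a, w1
4. ~(a | c), w1
5. ~a, w1
6. ~c, w1
Accessibility: w0Rw0, w0Rw1, w1Rw1
Branch closes: a and ~a both at w1.
All branches of the negation close; one closing branch shown above.

Valid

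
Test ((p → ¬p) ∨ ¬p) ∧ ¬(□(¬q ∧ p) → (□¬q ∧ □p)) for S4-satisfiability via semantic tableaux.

No, unsatisfiable

1. ((p → ¬p) ∨ ¬p) ∧ ¬(□(¬q ∧ p) → (□¬q ∧ □p)), w0
2. (p → ¬p) ∨ ¬p, w0   [∧-rule on 1]
3. ¬(□(¬q ∧ p) → (□¬q ∧ □p)), w0   [∧-rule on 1]
4. □(¬q ∧ p), w0   [¬→-rule on 3]
5. ¬(□¬q ∧ □p), w0   [¬→-rule on 3]
6. ¬q ∧ p, w0   [□-rule on 4 via w0Rw0]
7. ¬q, w0   [∧-rule on 6]
8. p, w0   [∧-rule on 6]
9. p → ¬p, w0   [∨-rule on 2 (branches; this branch)]
10. ¬□p, w0   [¬∧-rule on 5 (branches; this branch)]
11. ¬p, w0   [→-rule on 9 (branches; this branch)]
Accessibility: w0Rw0
Branch closes: p and ¬p both at w0.
Every branch closes; the branch above is one of them.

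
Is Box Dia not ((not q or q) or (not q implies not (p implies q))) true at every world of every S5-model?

Tableau for the negation not Box Dia not ((not q or q) or (not q implies not (p implies q))):
1. not Box Dia not ((not q or q) or (not q implies not (p implies q))), 0
2. not Dia not ((not q or q) or (not q implies not (p implies q))), 1
3. (not q or q) or (not q implies not (p implies q)), 0
4. (not q or q) or (not q implies not (p implies q)), 1
5. not q implies not (p implies q), 0
6. not q implies not (p implies q), 1
7. not (p implies q), 0
8. p, 0
9. not q, 0
10. not (p implies q), 1
11. p, 1
12. not q, 1
Accessibility: 0R0, 0R1, 1R0, 1R1
The negation has an open branch (countermodel exists).

No, not valid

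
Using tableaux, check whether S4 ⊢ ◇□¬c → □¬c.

No, not valid

Tableau for the negation ¬(◇□¬c → □¬c):
1. ¬(◇□¬c → □¬c), w0
2. ◇□¬c, w0
3. ¬□¬c, w0
4. □¬c, w1
5. ¬c, w1
6. c, w2
Accessibility: w0Rw0, w0Rw1, w0Rw2, w1Rw1, w2Rw2
The negation has an open branch (countermodel exists).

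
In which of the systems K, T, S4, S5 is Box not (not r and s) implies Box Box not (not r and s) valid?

S4, S5

S4-tableau for the negation not (Box not (not r and s) implies Box Box not (not r and s)):
1. not (Box not (not r and s) implies Box Box not (not r and s)), u
2. Box not (not r and s), u
3. not Box Box not (not r and s), u
4. not (not r and s), u
5. not s, u
6. not Box not (not r and s), v
7. not (not r and s), v
8. not s, v
9. not r and s, w
10. not r, w
11. s, w
12. not (not r and s), w
13. not s, w
Accessibility: uRu, uRv, uRw, vRv, vRw, wRw
Branch closes: s and not s both at w.
Every branch closes (one shown): valid in S4, hence also in S5 (every theorem of S4 is a theorem of S5).
T-tableau for the negation not (Box not (not r and s) implies Box Box not (not r and s)):
1. not (Box not (not r and s) implies Box Box not (not r and s)), u
2. Box not (not r and s), u
3. not Box Box not (not r and s), u
4. not (not r and s), u
5. not s, u
6. not Box not (not r and s), v
7. not (not r and s), v
8. not s, v
9. not r and s, w
10. not r, w
11. s, w
Accessibility: uRu, uRv, vRv, vRw, wRw
Complete open branch: countermodel on a T-frame, so not valid in T, nor in K (the same frame is also a K-frame).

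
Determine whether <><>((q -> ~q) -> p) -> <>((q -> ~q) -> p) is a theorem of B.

Tableau for the negation ~(<><>((q -> ~q) -> p) -> <>((q -> ~q) -> p)):
1. ~(<><>((q -> ~q) -> p) -> <>((q -> ~q) -> p)), 0
2. <><>((q -> ~q) -> p), 0
3. ~<>((q -> ~q) -> p), 0
4. ~((q -> ~q) -> p), 0
5. q -> ~q, 0
6. ~p, 0
7. ~q, 0
8. <>((q -> ~q) -> p), 1
9. ~((q -> ~q) -> p), 1
10. q -> ~q, 1
11. ~p, 1
12. ~q, 1
13. (q -> ~q) -> p, 2
14. p, 2
Accessibility: 0R0, 0R1, 1R0, 1R1, 1R2, 2R1, 2R2
The negation has an open branch (countermodel exists).

Not valid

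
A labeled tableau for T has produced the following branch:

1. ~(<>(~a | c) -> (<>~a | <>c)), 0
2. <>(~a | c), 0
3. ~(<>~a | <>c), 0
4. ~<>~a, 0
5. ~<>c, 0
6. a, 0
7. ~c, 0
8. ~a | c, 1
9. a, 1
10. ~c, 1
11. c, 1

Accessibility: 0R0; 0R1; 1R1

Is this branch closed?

Both c and ~c appear at 1.

Closed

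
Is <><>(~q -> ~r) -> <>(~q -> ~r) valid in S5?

Tableau for the negation ~(<><>(~q -> ~r) -> <>(~q -> ~r)):
1. ~(<><>(~q -> ~r) -> <>(~q -> ~r)), u
2. <><>(~q -> ~r), u   [~->-rule on 1]
3. ~<>(~q -> ~r), u   [~->-rule on 1]
4. ~(~q -> ~r), u   [~<>-rule on 3 via uRu]
5. ~q, u   [~->-rule on 4]
6. r, u   [~->-rule on 4]
7. <>(~q -> ~r), v   [<>-rule on 2: fresh world v, uRv]
8. ~(~q -> ~r), v   [~<>-rule on 3 via uRv]
9. ~q, v   [~->-rule on 8]
10. r, v   [~->-rule on 8]
11. ~q -> ~r, w   [<>-rule on 7: fresh world w, vRw]
12. ~(~q -> ~r), w   [~<>-rule on 3 via uRw]
13. ~q, w   [~->-rule on 12]
14. r, w   [~->-rule on 12]
15. ~r, w   [->-rule on 11 (branches; this branch)]
Accessibility: uRu, uRv, uRw, vRu, vRv, vRw, wRu, wRv, wRw
Branch closes: r and ~r both at w.
All branches of the negation close; one closing branch shown above.

Valid in S5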